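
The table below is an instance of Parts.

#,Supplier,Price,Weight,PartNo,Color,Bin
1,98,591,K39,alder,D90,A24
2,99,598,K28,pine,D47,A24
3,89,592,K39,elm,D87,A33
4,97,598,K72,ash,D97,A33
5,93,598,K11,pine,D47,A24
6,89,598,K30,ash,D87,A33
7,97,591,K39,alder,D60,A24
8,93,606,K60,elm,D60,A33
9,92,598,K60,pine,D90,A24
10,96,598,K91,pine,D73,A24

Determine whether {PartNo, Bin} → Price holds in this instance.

(PartNo=alder, Bin=A24): rows 1, 7 → Price = 591, 591 ✓
(PartNo=pine, Bin=A24): rows 2, 5, 9, 10 → Price = 598, 598, 598, 598 ✓
(PartNo=elm, Bin=A33): rows 3, 8 → Price takes values {592, 606} — violation
(PartNo=ash, Bin=A33): rows 4, 6 → Price = 598, 598 ✓
Two rows agree on {PartNo, Bin} but differ on Price, so {PartNo, Bin} → Price does not hold.

No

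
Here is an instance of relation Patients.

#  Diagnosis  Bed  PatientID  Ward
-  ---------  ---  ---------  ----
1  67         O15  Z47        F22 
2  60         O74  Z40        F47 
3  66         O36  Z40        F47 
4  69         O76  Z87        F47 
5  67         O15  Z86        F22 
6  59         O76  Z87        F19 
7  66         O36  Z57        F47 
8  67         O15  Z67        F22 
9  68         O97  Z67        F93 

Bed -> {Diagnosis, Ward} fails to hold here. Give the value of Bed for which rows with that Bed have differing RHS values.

O76

Bed=O15: rows 1, 5, 8 → {Diagnosis,Ward} = (67, F22), (67, F22), (67, F22) ✓
Bed=O74: row 2 → {Diagnosis,Ward} = (60, F47) ✓
Bed=O36: rows 3, 7 → {Diagnosis,Ward} = (66, F47), (66, F47) ✓
Bed=O76: rows 4, 6 → {Diagnosis,Ward} takes values {(69, F47), (59, F19)} — violation
Bed=O97: row 9 → {Diagnosis,Ward} = (68, F93) ✓
The only Bed value with inconsistent RHS is Bed=O76.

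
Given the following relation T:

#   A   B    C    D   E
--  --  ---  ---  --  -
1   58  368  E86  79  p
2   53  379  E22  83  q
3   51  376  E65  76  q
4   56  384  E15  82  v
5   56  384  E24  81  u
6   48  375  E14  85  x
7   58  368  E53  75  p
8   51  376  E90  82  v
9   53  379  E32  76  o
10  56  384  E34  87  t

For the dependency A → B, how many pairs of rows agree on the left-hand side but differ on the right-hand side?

A=58: all 2 rows agree on B — 0 pairs.
A=53: all 2 rows agree on B — 0 pairs.
A=51: all 2 rows agree on B — 0 pairs.
A=56: all 3 rows agree on B — 0 pairs.

0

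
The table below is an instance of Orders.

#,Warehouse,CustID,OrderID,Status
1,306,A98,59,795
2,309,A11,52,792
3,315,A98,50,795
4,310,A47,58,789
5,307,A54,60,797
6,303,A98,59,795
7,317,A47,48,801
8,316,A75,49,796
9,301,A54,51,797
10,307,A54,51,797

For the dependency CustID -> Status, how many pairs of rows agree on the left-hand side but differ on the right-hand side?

1

CustID=A98: all 3 rows agree on Status — 0 pairs.
CustID=A47: violating pairs (4,7) — 1 pair.
CustID=A54: all 3 rows agree on Status — 0 pairs.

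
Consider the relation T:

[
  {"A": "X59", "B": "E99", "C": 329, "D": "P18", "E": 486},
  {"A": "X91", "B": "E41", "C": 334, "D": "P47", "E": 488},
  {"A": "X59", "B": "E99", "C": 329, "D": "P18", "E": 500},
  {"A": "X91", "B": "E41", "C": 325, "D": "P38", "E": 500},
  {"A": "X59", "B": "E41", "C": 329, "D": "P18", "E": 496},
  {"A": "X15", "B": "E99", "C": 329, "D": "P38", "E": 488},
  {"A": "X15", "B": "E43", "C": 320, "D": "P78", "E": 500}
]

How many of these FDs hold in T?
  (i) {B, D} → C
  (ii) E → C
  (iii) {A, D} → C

(i) {B, D} → C: every LHS value maps to a single RHS value — holds.
(ii) E → C: E=488: 2 rows → C takes values {334, 329} — violation; E=500: 3 rows → C takes values {329, 325, 320} — violation — fails.
(iii) {A, D} → C: every LHS value maps to a single RHS value — holds.
2 of the 3 dependencies hold.

2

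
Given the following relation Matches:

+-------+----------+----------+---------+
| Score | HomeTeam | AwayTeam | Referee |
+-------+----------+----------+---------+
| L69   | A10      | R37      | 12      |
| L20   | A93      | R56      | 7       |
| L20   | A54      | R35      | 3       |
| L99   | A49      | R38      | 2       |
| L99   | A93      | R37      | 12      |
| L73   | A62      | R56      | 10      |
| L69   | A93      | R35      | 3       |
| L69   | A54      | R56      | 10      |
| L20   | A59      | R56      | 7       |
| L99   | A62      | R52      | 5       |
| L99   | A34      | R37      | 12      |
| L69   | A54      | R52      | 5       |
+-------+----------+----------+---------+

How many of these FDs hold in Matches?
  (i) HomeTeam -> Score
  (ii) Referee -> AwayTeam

1

(i) HomeTeam -> Score: HomeTeam=A93: 3 rows → Score takes values {L20, L99, L69} — violation; HomeTeam=A54: 3 rows → Score takes values {L20, L69} — violation; HomeTeam=A62: 2 rows → Score takes values {L73, L99} — violation — fails.
(ii) Referee -> AwayTeam: every LHS value maps to a single RHS value — holds.
1 of the 2 dependencies holds.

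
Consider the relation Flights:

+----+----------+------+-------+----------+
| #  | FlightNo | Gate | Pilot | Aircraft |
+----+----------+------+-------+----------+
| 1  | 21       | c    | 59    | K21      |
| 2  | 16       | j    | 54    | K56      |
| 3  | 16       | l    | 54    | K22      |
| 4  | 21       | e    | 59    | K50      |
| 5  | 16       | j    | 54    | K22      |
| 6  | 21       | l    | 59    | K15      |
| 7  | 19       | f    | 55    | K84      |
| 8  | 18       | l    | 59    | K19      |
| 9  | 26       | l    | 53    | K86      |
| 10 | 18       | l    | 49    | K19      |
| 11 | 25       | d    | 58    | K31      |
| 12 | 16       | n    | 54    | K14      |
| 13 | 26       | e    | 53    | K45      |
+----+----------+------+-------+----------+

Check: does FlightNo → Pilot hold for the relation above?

No

FlightNo=21: rows 1, 4, 6 → Pilot = 59, 59, 59 ✓
FlightNo=16: rows 2, 3, 5, 12 → Pilot = 54, 54, 54, 54 ✓
FlightNo=19: row 7 → Pilot = 55 ✓
FlightNo=18: rows 8, 10 → Pilot takes values {59, 49} — violation
FlightNo=26: rows 9, 13 → Pilot = 53, 53 ✓
FlightNo=25: row 11 → Pilot = 58 ✓
Two rows agree on FlightNo but differ on Pilot, so FlightNo → Pilot does not hold.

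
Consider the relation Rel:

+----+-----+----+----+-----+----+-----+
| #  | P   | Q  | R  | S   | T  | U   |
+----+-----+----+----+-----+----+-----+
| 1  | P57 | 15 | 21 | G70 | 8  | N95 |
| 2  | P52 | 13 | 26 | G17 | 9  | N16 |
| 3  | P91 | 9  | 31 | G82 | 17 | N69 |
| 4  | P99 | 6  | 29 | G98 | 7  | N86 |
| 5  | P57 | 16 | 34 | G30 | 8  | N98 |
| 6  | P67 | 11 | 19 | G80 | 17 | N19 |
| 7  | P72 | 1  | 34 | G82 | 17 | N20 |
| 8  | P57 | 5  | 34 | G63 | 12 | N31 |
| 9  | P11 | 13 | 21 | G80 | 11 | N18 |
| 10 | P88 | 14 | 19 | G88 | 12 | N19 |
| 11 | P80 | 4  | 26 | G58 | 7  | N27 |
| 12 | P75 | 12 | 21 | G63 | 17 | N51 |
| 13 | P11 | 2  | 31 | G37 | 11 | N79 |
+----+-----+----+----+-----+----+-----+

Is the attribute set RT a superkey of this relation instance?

All 13 rows have distinct RT values, so RT → (all attributes) holds and RT is a superkey.

Yes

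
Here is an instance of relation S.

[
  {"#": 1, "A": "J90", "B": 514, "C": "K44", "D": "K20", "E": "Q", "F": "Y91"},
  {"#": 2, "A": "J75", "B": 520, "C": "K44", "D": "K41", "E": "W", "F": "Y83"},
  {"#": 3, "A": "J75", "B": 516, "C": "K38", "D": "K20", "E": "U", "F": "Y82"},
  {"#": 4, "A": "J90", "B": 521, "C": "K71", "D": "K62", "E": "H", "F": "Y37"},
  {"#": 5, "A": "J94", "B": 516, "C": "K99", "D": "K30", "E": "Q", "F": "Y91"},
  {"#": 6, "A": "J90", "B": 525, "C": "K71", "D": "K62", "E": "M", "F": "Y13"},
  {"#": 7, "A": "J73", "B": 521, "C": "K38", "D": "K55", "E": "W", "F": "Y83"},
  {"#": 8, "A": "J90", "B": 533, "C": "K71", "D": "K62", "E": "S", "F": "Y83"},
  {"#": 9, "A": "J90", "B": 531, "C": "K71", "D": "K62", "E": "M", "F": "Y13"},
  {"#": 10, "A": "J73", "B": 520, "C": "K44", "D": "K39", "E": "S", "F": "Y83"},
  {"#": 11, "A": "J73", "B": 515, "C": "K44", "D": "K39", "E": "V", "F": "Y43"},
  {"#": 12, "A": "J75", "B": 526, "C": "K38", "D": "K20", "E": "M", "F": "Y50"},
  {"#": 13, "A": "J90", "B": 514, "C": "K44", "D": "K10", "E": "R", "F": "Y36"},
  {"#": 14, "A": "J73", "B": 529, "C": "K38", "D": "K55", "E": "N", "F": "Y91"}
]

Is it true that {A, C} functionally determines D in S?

No

(A=J90, C=K44): rows 1, 13 → D takes values {K20, K10} — violation
(A=J75, C=K44): row 2 → D = K41 ✓
(A=J75, C=K38): rows 3, 12 → D = K20, K20 ✓
(A=J90, C=K71): rows 4, 6, 8, 9 → D = K62, K62, K62, K62 ✓
(A=J94, C=K99): row 5 → D = K30 ✓
(A=J73, C=K38): rows 7, 14 → D = K55, K55 ✓
(A=J73, C=K44): rows 10, 11 → D = K39, K39 ✓
Two rows agree on {A, C} but differ on D, so {A, C} → D does not hold.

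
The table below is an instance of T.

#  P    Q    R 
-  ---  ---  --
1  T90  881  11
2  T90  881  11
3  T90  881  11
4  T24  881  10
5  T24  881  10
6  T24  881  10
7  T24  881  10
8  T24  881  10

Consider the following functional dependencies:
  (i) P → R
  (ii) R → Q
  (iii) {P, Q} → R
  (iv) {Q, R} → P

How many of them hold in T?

4

(i) P → R: every LHS value maps to a single RHS value — holds.
(ii) R → Q: every LHS value maps to a single RHS value — holds.
(iii) {P, Q} → R: every LHS value maps to a single RHS value — holds.
(iv) {Q, R} → P: every LHS value maps to a single RHS value — holds.
4 of the 4 dependencies hold.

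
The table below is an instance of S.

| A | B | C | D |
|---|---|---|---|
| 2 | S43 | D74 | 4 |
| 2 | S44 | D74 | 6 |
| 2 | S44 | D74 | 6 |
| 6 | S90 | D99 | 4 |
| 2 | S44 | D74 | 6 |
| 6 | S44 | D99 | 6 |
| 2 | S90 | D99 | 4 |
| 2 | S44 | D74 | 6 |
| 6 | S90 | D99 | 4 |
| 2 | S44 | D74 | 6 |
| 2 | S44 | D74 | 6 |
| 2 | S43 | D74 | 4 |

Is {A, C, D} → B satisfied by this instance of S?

(A=2, C=D74, D=4): 2 rows → B = S43, S43 ✓
(A=2, C=D74, D=6): 6 rows → B = S44, S44, S44, S44, S44, S44 ✓
(A=6, C=D99, D=4): 2 rows → B = S90, S90 ✓
(A=6, C=D99, D=6): 1 row → B = S44 ✓
(A=2, C=D99, D=4): 1 row → B = S90 ✓
Every {A, C, D} value is associated with a single B value, so {A, C, D} → B holds.

Yes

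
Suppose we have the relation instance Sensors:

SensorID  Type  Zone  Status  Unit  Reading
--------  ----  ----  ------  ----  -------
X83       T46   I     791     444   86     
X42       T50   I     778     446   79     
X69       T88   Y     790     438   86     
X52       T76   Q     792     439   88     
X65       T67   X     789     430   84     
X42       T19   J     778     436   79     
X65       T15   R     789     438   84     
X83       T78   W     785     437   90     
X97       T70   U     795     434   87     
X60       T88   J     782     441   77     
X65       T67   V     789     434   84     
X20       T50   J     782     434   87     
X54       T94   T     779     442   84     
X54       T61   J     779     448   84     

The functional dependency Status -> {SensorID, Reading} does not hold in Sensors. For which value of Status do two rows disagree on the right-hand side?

782

Status=791: 1 row → {SensorID,Reading} = (X83, 86) ✓
Status=778: 2 rows → {SensorID,Reading} = (X42, 79), (X42, 79) ✓
Status=790: 1 row → {SensorID,Reading} = (X69, 86) ✓
Status=792: 1 row → {SensorID,Reading} = (X52, 88) ✓
Status=789: 3 rows → {SensorID,Reading} = (X65, 84), (X65, 84), (X65, 84) ✓
Status=785: 1 row → {SensorID,Reading} = (X83, 90) ✓
Status=795: 1 row → {SensorID,Reading} = (X97, 87) ✓
Status=782: 2 rows → {SensorID,Reading} takes values {(X60, 77), (X20, 87)} — violation
Status=779: 2 rows → {SensorID,Reading} = (X54, 84), (X54, 84) ✓
The only Status value with inconsistent RHS is Status=782.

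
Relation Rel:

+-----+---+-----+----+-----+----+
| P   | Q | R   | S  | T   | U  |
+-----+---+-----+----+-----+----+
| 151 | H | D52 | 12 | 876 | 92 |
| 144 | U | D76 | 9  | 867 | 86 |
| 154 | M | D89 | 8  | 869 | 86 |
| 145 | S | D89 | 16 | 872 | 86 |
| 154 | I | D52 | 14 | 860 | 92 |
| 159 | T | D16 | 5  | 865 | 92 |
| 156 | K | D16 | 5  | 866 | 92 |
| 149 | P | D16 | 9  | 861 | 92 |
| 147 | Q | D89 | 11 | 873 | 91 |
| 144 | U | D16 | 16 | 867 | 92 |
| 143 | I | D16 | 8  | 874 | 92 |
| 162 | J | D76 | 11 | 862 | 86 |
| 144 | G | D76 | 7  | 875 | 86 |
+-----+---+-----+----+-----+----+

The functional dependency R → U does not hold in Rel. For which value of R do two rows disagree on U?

R=D52: 2 rows → U = 92, 92 ✓
R=D76: 3 rows → U = 86, 86, 86 ✓
R=D89: 3 rows → U takes values {86, 91} — violation
R=D16: 5 rows → U = 92, 92, 92, 92, 92 ✓
The only R value with inconsistent U is R=D89.

D89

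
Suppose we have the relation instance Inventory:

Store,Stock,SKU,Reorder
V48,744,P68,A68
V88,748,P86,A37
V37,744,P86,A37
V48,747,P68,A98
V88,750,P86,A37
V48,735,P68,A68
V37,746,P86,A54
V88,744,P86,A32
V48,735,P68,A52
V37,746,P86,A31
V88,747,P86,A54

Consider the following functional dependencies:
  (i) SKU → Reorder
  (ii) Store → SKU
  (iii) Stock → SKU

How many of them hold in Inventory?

1

(i) SKU → Reorder: SKU=P68: 4 rows → Reorder takes values {A68, A98, A52} — violation; SKU=P86: 7 rows → Reorder takes values {A37, A54, A32, A31} — violation — fails.
(ii) Store → SKU: every LHS value maps to a single RHS value — holds.
(iii) Stock → SKU: Stock=744: 3 rows → SKU takes values {P68, P86} — violation; Stock=747: 2 rows → SKU takes values {P68, P86} — violation — fails.
1 of the 3 dependencies holds.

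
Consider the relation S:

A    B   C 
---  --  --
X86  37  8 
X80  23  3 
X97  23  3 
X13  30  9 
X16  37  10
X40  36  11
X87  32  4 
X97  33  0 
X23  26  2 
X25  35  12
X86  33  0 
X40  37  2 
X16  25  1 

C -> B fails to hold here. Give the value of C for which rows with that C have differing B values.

C=8: 1 row → B = 37 ✓
C=3: 2 rows → B = 23, 23 ✓
C=9: 1 row → B = 30 ✓
C=10: 1 row → B = 37 ✓
C=11: 1 row → B = 36 ✓
C=4: 1 row → B = 32 ✓
C=0: 2 rows → B = 33, 33 ✓
C=2: 2 rows → B takes values {26, 37} — violation
C=12: 1 row → B = 35 ✓
C=1: 1 row → B = 25 ✓
The only C value with inconsistent B is C=2.

2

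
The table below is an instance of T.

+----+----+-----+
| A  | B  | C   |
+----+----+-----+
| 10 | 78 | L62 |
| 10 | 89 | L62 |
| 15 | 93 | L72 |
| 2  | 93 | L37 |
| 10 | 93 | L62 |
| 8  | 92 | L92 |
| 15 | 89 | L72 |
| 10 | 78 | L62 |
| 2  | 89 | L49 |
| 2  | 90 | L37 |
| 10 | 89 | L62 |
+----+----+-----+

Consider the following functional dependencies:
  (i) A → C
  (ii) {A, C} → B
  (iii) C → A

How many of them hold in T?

(i) A → C: A=2: 3 rows → C takes values {L37, L49} — violation — fails.
(ii) {A, C} → B: (A=10, C=L62): 5 rows → B takes values {78, 89, 93} — violation; (A=15, C=L72): 2 rows → B takes values {93, 89} — violation; (A=2, C=L37): 2 rows → B takes values {93, 90} — violation — fails.
(iii) C → A: every LHS value maps to a single RHS value — holds.
1 of the 3 dependencies holds.

1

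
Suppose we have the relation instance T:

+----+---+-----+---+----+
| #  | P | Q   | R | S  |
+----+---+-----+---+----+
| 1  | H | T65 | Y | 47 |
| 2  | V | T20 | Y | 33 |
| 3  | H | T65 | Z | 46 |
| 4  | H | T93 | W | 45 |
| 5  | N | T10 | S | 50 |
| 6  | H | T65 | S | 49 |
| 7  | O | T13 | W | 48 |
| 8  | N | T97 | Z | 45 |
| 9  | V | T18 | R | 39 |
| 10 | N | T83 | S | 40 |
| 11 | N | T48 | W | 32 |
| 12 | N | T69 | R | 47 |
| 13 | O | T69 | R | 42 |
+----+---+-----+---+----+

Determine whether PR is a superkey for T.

No

Rows 5 and 10 have the same PR value (P=N, R=S) but are distinct tuples, so PR does not determine every attribute — not a superkey.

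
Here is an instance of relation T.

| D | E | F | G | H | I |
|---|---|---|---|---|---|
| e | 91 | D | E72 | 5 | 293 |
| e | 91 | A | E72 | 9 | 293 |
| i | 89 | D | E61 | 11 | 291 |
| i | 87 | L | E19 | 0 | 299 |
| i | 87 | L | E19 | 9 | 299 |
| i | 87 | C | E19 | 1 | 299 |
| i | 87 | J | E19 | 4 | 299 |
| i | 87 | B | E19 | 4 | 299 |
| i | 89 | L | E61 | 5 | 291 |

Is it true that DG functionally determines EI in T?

(D=e, G=E72): 2 rows → {E,I} = (91, 293), (91, 293) ✓
(D=i, G=E61): 2 rows → {E,I} = (89, 291), (89, 291) ✓
(D=i, G=E19): 5 rows → {E,I} = (87, 299), (87, 299), (87, 299), (87, 299), (87, 299) ✓
Every DG value is associated with a single EI value, so DG → EI holds.

Yes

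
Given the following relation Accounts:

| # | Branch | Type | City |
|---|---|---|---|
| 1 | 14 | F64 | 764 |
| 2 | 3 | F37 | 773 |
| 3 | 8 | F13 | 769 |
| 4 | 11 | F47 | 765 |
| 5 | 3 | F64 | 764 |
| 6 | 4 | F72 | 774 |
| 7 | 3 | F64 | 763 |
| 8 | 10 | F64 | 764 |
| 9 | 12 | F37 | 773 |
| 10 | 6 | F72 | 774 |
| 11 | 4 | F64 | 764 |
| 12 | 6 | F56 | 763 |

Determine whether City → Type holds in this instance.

City=764: rows 1, 5, 8, 11 → Type = F64, F64, F64, F64 ✓
City=773: rows 2, 9 → Type = F37, F37 ✓
City=769: row 3 → Type = F13 ✓
City=765: row 4 → Type = F47 ✓
City=774: rows 6, 10 → Type = F72, F72 ✓
City=763: rows 7, 12 → Type takes values {F64, F56} — violation
Two rows agree on City but differ on Type, so City → Type does not hold.

No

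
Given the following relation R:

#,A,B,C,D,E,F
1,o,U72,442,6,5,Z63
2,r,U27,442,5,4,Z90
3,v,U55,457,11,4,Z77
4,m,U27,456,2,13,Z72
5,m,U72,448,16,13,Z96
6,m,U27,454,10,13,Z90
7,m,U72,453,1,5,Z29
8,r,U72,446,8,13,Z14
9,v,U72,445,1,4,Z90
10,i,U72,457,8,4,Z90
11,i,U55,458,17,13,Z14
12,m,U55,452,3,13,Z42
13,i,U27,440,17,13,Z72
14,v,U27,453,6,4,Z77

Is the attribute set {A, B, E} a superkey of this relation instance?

No

Rows 4 and 6 have the same {A, B, E} value (A=m, B=U27, E=13) but are distinct tuples, so {A, B, E} does not determine every attribute — not a superkey.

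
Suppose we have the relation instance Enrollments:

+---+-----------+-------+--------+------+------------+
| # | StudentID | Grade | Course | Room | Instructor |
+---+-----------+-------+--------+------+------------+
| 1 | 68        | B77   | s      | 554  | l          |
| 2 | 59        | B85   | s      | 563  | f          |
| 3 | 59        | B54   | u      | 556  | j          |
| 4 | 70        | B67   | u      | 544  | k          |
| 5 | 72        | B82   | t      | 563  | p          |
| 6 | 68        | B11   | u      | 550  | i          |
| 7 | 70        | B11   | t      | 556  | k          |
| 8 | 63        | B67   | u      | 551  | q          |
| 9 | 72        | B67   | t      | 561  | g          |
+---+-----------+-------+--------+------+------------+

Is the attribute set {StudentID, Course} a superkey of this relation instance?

No

Rows 5 and 9 have the same {StudentID, Course} value (StudentID=72, Course=t) but are distinct tuples, so {StudentID, Course} does not determine every attribute — not a superkey.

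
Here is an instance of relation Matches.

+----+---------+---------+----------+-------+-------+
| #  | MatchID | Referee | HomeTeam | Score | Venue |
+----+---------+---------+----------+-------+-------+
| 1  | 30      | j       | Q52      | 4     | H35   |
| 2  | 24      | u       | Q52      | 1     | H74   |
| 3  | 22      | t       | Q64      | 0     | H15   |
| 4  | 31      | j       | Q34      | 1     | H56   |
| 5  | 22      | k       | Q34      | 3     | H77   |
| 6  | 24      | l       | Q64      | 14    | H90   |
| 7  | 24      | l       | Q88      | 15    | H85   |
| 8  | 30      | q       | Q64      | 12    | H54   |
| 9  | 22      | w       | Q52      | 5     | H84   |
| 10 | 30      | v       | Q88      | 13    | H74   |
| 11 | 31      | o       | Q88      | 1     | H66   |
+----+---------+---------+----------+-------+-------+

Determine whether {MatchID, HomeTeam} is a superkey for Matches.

Yes

All 11 rows have distinct {MatchID, HomeTeam} values, so {MatchID, HomeTeam} → (all attributes) holds and {MatchID, HomeTeam} is a superkey.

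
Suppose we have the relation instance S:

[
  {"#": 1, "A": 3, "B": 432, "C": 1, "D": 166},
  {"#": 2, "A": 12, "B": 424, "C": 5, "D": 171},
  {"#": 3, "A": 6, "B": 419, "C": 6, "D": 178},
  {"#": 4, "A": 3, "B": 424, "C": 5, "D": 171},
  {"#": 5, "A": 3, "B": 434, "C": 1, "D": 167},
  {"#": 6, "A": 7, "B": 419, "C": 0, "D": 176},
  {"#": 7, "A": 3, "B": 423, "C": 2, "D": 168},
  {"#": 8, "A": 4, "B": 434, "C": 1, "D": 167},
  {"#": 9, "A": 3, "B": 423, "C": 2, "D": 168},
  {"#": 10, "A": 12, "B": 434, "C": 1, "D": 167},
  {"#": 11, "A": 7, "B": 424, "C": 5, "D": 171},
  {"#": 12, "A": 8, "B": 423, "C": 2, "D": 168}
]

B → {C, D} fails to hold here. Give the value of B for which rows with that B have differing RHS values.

B=432: row 1 → {C,D} = (1, 166) ✓
B=424: rows 2, 4, 11 → {C,D} = (5, 171), (5, 171), (5, 171) ✓
B=419: rows 3, 6 → {C,D} takes values {(6, 178), (0, 176)} — violation
B=434: rows 5, 8, 10 → {C,D} = (1, 167), (1, 167), (1, 167) ✓
B=423: rows 7, 9, 12 → {C,D} = (2, 168), (2, 168), (2, 168) ✓
The only B value with inconsistent RHS is B=419.

419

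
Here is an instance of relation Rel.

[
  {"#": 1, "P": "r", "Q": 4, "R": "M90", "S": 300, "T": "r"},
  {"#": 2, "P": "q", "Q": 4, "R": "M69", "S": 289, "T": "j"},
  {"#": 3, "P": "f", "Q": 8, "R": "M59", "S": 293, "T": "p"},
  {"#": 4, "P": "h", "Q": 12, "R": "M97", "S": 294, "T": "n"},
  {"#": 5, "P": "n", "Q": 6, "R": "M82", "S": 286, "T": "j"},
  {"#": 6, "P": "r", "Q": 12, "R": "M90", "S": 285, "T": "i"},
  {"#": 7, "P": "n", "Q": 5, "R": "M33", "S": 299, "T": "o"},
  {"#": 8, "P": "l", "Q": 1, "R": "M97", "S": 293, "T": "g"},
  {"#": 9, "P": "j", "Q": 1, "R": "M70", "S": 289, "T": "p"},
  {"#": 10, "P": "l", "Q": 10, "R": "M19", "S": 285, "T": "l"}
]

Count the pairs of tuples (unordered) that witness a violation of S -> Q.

3

S=289: violating pairs (2,9) — 1 pair.
S=293: violating pairs (3,8) — 1 pair.
S=285: violating pairs (6,10) — 1 pair.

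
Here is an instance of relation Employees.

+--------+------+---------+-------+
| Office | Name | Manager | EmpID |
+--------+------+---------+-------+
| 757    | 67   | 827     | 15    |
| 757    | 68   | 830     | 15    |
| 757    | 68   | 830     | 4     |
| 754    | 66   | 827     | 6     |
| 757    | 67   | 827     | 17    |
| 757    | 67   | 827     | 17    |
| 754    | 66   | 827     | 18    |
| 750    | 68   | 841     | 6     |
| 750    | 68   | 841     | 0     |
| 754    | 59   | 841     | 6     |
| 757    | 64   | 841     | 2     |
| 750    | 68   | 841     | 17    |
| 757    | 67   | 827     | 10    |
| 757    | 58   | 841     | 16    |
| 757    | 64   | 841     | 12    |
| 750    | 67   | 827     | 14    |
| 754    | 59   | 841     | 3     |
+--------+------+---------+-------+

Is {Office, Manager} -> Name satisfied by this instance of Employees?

No

(Office=757, Manager=827): 4 rows → Name = 67, 67, 67, 67 ✓
(Office=757, Manager=830): 2 rows → Name = 68, 68 ✓
(Office=754, Manager=827): 2 rows → Name = 66, 66 ✓
(Office=750, Manager=841): 3 rows → Name = 68, 68, 68 ✓
(Office=754, Manager=841): 2 rows → Name = 59, 59 ✓
(Office=757, Manager=841): 3 rows → Name takes values {64, 58} — violation
(Office=750, Manager=827): 1 row → Name = 67 ✓
Two rows agree on {Office, Manager} but differ on Name, so {Office, Manager} -> Name does not hold.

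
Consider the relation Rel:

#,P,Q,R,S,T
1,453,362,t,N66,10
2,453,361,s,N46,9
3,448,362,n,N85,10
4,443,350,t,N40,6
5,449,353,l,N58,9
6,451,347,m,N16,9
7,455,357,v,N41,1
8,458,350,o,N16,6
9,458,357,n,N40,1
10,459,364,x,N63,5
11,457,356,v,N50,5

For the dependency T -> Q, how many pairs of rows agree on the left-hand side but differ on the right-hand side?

T=10: all 2 rows agree on Q — 0 pairs.
T=9: violating pairs (2,5), (2,6), (5,6) — 3 pairs.
T=6: all 2 rows agree on Q — 0 pairs.
T=1: all 2 rows agree on Q — 0 pairs.
T=5: violating pairs (10,11) — 1 pair.

4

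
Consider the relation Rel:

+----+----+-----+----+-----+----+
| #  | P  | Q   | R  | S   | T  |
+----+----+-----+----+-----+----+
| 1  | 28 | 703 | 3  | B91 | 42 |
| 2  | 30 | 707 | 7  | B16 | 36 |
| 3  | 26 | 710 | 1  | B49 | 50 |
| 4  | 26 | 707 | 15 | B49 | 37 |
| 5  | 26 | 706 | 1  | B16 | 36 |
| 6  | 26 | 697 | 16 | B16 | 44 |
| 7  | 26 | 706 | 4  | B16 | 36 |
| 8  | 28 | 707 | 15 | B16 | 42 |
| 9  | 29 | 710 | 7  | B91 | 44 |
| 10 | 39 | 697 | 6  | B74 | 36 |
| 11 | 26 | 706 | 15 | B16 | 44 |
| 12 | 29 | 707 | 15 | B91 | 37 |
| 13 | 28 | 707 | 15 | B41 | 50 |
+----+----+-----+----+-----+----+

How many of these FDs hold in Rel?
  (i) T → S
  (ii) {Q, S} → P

(i) T → S: T=42: rows 1, 8 → S takes values {B91, B16} — violation; T=36: rows 2, 5, 7, 10 → S takes values {B16, B74} — violation; T=50: rows 3, 13 → S takes values {B49, B41} — violation; T=37: rows 4, 12 → S takes values {B49, B91} — violation; T=44: rows 6, 9, 11 → S takes values {B16, B91} — violation — fails.
(ii) {Q, S} → P: (Q=707, S=B16): rows 2, 8 → P takes values {30, 28} — violation — fails.
None of the 2 dependencies hold.

0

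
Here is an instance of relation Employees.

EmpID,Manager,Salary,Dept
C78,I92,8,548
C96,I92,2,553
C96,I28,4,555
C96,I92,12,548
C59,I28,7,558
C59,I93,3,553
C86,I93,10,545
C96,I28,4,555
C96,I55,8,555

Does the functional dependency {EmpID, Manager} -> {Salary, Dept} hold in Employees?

(EmpID=C78, Manager=I92): 1 row → {Salary,Dept} = (8, 548) ✓
(EmpID=C96, Manager=I92): 2 rows → {Salary,Dept} takes values {(2, 553), (12, 548)} — violation
(EmpID=C96, Manager=I28): 2 rows → {Salary,Dept} = (4, 555), (4, 555) ✓
(EmpID=C59, Manager=I28): 1 row → {Salary,Dept} = (7, 558) ✓
(EmpID=C59, Manager=I93): 1 row → {Salary,Dept} = (3, 553) ✓
(EmpID=C86, Manager=I93): 1 row → {Salary,Dept} = (10, 545) ✓
(EmpID=C96, Manager=I55): 1 row → {Salary,Dept} = (8, 555) ✓
Two rows agree on {EmpID, Manager} but differ on {Salary, Dept}, so {EmpID, Manager} -> {Salary, Dept} does not hold.

No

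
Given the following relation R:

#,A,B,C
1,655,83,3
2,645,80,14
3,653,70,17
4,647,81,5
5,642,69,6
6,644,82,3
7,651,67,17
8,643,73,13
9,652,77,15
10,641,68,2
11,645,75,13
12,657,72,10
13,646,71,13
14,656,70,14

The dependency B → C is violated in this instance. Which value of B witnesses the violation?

B=83: row 1 → C = 3 ✓
B=80: row 2 → C = 14 ✓
B=70: rows 3, 14 → C takes values {17, 14} — violation
B=81: row 4 → C = 5 ✓
B=69: row 5 → C = 6 ✓
B=82: row 6 → C = 3 ✓
B=67: row 7 → C = 17 ✓
B=73: row 8 → C = 13 ✓
B=77: row 9 → C = 15 ✓
B=68: row 10 → C = 2 ✓
B=75: row 11 → C = 13 ✓
B=72: row 12 → C = 10 ✓
B=71: row 13 → C = 13 ✓
The only B value with inconsistent C is B=70.

70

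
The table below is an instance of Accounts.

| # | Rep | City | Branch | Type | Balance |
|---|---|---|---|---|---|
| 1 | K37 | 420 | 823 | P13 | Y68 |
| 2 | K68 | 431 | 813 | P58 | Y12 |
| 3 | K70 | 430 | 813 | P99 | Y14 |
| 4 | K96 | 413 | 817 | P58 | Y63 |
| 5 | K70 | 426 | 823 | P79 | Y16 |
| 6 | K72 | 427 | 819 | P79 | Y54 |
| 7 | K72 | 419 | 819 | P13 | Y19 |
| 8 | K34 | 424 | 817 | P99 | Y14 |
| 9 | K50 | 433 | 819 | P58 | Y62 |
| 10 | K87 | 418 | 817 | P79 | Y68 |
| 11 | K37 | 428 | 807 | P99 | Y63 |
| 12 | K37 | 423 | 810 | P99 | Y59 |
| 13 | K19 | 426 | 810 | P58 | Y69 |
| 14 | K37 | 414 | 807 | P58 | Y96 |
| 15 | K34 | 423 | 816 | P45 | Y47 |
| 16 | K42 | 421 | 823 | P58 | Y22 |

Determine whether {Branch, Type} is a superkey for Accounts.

Yes

All 16 rows have distinct {Branch, Type} values, so {Branch, Type} → (all attributes) holds and {Branch, Type} is a superkey.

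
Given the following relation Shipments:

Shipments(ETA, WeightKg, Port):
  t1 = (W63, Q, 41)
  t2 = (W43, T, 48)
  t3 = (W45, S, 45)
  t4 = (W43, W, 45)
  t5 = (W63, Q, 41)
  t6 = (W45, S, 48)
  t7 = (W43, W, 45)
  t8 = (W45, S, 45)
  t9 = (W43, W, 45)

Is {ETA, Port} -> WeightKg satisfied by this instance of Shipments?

Yes

(ETA=W63, Port=41): rows 1, 5 → WeightKg = Q, Q ✓
(ETA=W43, Port=48): row 2 → WeightKg = T ✓
(ETA=W45, Port=45): rows 3, 8 → WeightKg = S, S ✓
(ETA=W43, Port=45): rows 4, 7, 9 → WeightKg = W, W, W ✓
(ETA=W45, Port=48): row 6 → WeightKg = S ✓
Every {ETA, Port} value is associated with a single WeightKg value, so {ETA, Port} -> WeightKg holds.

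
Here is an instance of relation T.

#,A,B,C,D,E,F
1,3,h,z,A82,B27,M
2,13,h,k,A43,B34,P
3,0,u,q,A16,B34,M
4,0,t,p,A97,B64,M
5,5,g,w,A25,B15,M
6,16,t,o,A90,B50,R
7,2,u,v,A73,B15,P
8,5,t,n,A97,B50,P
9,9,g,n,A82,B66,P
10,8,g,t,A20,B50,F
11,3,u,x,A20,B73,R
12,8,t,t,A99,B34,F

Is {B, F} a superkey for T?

All 12 rows have distinct {B, F} values, so {B, F} → (all attributes) holds and {B, F} is a superkey.

Yes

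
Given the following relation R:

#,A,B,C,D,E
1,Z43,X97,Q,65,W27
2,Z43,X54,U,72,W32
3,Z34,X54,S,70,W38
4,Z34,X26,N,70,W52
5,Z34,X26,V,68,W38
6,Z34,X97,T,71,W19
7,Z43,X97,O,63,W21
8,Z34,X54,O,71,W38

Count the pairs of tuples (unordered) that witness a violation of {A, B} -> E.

2

(A=Z43, B=X97): violating pairs (1,7) — 1 pair.
(A=Z34, B=X54): all 2 rows agree on E — 0 pairs.
(A=Z34, B=X26): violating pairs (4,5) — 1 pair.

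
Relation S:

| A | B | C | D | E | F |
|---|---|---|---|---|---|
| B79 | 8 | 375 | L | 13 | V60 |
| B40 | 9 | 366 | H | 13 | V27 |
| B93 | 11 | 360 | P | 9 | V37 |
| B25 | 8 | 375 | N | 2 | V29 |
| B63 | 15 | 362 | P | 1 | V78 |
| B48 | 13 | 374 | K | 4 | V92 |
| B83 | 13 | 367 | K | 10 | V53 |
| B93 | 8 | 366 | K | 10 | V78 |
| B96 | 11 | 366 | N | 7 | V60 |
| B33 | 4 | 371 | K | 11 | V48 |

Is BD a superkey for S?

Two distinct rows share (B=13, D=K), so BD does not determine every attribute — not a superkey.

No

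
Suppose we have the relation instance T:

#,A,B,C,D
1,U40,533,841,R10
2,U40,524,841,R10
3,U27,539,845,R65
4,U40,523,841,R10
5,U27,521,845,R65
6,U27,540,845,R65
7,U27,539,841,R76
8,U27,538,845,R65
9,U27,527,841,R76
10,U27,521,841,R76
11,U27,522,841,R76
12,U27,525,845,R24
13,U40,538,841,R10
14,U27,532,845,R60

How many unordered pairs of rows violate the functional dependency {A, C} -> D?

(A=U40, C=841): all 4 rows agree on D — 0 pairs.
(A=U27, C=845): violating pairs (3,12), (3,14), (5,12), (5,14), (6,12), (6,14), (8,12), (8,14), (12,14) — 9 pairs.
(A=U27, C=841): all 4 rows agree on D — 0 pairs.

9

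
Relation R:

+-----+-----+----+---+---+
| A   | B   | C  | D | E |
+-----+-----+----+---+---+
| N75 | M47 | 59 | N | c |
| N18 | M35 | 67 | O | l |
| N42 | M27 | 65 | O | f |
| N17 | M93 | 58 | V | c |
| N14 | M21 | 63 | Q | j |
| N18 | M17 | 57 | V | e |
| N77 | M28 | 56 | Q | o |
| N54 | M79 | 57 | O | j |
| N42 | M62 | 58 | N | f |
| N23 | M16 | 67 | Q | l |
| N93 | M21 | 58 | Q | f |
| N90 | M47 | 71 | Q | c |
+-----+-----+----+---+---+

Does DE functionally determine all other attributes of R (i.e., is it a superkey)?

Yes

All 12 rows have distinct DE values, so DE → (all attributes) holds and DE is a superkey.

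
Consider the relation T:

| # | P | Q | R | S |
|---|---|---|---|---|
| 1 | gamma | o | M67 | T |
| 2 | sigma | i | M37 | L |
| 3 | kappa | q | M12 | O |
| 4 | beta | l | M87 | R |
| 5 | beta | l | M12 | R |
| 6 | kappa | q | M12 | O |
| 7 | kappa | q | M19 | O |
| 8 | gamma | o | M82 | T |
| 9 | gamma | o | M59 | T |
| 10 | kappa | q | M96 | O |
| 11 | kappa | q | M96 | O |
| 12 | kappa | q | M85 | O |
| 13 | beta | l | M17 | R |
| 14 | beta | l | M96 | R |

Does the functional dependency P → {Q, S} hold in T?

Yes

P=gamma: rows 1, 8, 9 → {Q,S} = (o, T), (o, T), (o, T) ✓
P=sigma: row 2 → {Q,S} = (i, L) ✓
P=kappa: rows 3, 6, 7, 10, 11, 12 → {Q,S} = (q, O), (q, O), (q, O), (q, O), (q, O), (q, O) ✓
P=beta: rows 4, 5, 13, 14 → {Q,S} = (l, R), (l, R), (l, R), (l, R) ✓
Every P value is associated with a single {Q, S} value, so P → {Q, S} holds.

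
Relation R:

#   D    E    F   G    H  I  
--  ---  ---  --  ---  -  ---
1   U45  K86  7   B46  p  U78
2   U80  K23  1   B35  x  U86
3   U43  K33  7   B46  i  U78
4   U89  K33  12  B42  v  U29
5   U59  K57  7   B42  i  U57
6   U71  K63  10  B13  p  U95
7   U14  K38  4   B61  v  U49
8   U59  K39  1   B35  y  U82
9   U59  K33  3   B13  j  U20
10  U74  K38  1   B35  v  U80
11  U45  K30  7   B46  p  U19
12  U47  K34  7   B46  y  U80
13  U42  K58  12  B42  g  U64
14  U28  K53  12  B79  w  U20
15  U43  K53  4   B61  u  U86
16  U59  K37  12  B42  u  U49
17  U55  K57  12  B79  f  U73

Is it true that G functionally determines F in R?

No

G=B46: rows 1, 3, 11, 12 → F = 7, 7, 7, 7 ✓
G=B35: rows 2, 8, 10 → F = 1, 1, 1 ✓
G=B42: rows 4, 5, 13, 16 → F takes values {12, 7} — violation
G=B13: rows 6, 9 → F takes values {10, 3} — violation
G=B61: rows 7, 15 → F = 4, 4 ✓
G=B79: rows 14, 17 → F = 12, 12 ✓
Two rows agree on G but differ on F, so G -> F does not hold.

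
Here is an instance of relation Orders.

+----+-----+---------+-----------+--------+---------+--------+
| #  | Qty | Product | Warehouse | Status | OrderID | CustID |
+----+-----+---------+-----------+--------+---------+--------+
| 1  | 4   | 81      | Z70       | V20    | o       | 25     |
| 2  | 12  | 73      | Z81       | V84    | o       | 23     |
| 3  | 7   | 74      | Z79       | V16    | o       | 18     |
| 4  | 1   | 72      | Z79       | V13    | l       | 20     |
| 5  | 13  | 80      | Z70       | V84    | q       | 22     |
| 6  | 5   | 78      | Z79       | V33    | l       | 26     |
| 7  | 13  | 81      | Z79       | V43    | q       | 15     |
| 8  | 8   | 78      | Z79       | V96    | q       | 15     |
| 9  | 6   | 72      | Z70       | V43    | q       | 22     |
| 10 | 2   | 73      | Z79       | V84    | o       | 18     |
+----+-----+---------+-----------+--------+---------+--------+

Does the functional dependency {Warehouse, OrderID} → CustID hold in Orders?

No

(Warehouse=Z70, OrderID=o): row 1 → CustID = 25 ✓
(Warehouse=Z81, OrderID=o): row 2 → CustID = 23 ✓
(Warehouse=Z79, OrderID=o): rows 3, 10 → CustID = 18, 18 ✓
(Warehouse=Z79, OrderID=l): rows 4, 6 → CustID takes values {20, 26} — violation
(Warehouse=Z70, OrderID=q): rows 5, 9 → CustID = 22, 22 ✓
(Warehouse=Z79, OrderID=q): rows 7, 8 → CustID = 15, 15 ✓
Two rows agree on {Warehouse, OrderID} but differ on CustID, so {Warehouse, OrderID} → CustID does not hold.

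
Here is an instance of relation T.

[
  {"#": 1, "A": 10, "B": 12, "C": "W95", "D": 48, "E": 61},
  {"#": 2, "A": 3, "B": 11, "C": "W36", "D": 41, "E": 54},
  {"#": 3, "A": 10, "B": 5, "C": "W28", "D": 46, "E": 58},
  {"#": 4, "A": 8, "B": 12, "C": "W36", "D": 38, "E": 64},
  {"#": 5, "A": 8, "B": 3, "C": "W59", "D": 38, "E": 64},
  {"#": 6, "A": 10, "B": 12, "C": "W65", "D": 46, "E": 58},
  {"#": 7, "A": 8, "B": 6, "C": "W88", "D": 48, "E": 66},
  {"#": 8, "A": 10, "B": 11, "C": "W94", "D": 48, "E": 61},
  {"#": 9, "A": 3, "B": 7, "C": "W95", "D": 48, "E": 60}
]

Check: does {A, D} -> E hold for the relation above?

Yes

(A=10, D=48): rows 1, 8 → E = 61, 61 ✓
(A=3, D=41): row 2 → E = 54 ✓
(A=10, D=46): rows 3, 6 → E = 58, 58 ✓
(A=8, D=38): rows 4, 5 → E = 64, 64 ✓
(A=8, D=48): row 7 → E = 66 ✓
(A=3, D=48): row 9 → E = 60 ✓
Every {A, D} value is associated with a single E value, so {A, D} -> E holds.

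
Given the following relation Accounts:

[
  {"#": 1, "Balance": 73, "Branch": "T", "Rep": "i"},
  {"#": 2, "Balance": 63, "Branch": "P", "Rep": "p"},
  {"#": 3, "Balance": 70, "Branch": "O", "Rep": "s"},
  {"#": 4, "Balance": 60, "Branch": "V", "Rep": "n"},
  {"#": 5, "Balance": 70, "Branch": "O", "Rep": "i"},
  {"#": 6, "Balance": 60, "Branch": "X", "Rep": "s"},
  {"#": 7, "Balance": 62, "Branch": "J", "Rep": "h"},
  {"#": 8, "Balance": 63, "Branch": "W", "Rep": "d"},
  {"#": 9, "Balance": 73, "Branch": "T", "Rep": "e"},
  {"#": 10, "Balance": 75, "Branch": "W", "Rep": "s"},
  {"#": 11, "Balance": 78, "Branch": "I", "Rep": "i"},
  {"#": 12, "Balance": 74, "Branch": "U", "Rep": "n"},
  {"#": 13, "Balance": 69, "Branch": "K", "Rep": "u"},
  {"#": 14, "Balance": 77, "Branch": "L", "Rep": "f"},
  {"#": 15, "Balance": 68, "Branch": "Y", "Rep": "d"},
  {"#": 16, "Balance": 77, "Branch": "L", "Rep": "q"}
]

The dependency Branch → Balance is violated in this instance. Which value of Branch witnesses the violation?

W

Branch=T: rows 1, 9 → Balance = 73, 73 ✓
Branch=P: row 2 → Balance = 63 ✓
Branch=O: rows 3, 5 → Balance = 70, 70 ✓
Branch=V: row 4 → Balance = 60 ✓
Branch=X: row 6 → Balance = 60 ✓
Branch=J: row 7 → Balance = 62 ✓
Branch=W: rows 8, 10 → Balance takes values {63, 75} — violation
Branch=I: row 11 → Balance = 78 ✓
Branch=U: row 12 → Balance = 74 ✓
Branch=K: row 13 → Balance = 69 ✓
Branch=L: rows 14, 16 → Balance = 77, 77 ✓
Branch=Y: row 15 → Balance = 68 ✓
The only Branch value with inconsistent Balance is Branch=W.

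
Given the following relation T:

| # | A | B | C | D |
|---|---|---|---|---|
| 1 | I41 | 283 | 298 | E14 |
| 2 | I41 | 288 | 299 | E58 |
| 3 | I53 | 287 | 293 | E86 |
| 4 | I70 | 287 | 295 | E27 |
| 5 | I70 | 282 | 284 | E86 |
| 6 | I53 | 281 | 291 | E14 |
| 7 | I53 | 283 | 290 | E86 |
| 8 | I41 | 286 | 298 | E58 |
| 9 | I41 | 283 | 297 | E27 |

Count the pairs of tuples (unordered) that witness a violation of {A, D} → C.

2

(A=I41, D=E58): violating pairs (2,8) — 1 pair.
(A=I53, D=E86): violating pairs (3,7) — 1 pair.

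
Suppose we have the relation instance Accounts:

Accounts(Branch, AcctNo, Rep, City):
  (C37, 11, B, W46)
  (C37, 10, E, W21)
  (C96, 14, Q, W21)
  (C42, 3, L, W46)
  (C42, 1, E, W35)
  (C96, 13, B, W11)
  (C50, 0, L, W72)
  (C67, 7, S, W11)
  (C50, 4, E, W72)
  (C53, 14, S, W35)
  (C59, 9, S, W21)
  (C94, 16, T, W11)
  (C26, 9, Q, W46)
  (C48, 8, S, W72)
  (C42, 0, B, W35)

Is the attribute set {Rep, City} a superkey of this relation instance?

All 15 rows have distinct {Rep, City} values, so {Rep, City} → (all attributes) holds and {Rep, City} is a superkey.

Yes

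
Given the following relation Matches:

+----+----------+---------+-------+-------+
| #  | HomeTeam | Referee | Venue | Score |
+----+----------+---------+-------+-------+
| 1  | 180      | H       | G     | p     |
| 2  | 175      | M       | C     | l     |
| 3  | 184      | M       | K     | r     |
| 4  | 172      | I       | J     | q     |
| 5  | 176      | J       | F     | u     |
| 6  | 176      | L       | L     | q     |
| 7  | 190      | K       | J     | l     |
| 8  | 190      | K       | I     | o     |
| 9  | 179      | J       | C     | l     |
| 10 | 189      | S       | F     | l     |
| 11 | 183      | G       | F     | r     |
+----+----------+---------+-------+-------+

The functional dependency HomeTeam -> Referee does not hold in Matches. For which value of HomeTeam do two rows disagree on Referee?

176

HomeTeam=180: row 1 → Referee = H ✓
HomeTeam=175: row 2 → Referee = M ✓
HomeTeam=184: row 3 → Referee = M ✓
HomeTeam=172: row 4 → Referee = I ✓
HomeTeam=176: rows 5, 6 → Referee takes values {J, L} — violation
HomeTeam=190: rows 7, 8 → Referee = K, K ✓
HomeTeam=179: row 9 → Referee = J ✓
HomeTeam=189: row 10 → Referee = S ✓
HomeTeam=183: row 11 → Referee = G ✓
The only HomeTeam value with inconsistent Referee is HomeTeam=176.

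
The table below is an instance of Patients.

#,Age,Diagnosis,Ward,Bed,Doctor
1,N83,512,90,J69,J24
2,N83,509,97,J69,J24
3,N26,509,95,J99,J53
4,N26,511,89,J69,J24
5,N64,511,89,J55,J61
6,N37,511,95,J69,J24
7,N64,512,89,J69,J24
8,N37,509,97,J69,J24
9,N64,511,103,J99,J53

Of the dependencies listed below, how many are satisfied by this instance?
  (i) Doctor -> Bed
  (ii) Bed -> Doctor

2

(i) Doctor -> Bed: every LHS value maps to a single RHS value — holds.
(ii) Bed -> Doctor: every LHS value maps to a single RHS value — holds.
2 of the 2 dependencies hold.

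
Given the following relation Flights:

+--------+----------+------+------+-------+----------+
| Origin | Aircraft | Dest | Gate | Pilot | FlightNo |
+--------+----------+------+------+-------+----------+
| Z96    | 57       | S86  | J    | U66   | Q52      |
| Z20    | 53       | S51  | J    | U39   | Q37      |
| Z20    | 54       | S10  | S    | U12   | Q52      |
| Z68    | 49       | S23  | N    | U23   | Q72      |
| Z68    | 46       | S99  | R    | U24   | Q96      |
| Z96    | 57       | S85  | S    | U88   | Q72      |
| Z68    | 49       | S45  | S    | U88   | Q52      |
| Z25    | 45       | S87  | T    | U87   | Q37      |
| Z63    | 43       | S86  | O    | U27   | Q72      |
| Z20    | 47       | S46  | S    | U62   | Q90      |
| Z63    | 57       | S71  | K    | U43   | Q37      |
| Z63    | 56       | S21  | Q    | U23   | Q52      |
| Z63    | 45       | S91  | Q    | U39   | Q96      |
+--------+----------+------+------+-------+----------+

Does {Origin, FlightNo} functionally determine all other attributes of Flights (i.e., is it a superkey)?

Yes

All 13 rows have distinct {Origin, FlightNo} values, so {Origin, FlightNo} → (all attributes) holds and {Origin, FlightNo} is a superkey.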